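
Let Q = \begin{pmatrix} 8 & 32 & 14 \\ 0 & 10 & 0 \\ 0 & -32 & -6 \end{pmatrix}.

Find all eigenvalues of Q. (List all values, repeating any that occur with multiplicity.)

Set up det(λI - Q) = 0.
Cofactor expansion gives p(λ) = λ^3 - 12λ^2 - 28λ + 480.
Try λ = -6: p(-6) = 0, so -6 is a root.
Factor out (λ + 6): p(λ) = (λ + 6)·(λ^2 - 18λ + 80).
The quadratic factors as (λ - 8)·(λ - 10).
Eigenvalues: -6, 8, 10.

-6, 8, 10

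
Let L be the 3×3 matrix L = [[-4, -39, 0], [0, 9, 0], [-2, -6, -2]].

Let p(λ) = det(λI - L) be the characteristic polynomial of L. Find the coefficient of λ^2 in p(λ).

The coefficient of λ^2 of det(λI - L) is −trace(L).
trace(L) = (-4) + (9) + (-2) = 3, so the coefficient is -3.

-3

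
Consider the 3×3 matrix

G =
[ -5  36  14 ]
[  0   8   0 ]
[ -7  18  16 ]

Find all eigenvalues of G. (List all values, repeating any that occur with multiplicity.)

Set up det(λI - G) = 0.
Expanding along the first row, p(λ) = λ^3 - 19λ^2 + 106λ - 144.
Rational-root test: λ = 8 gives p(8) = 0.
Dividing by (λ - 8) leaves λ^2 - 11λ + 18.
The quadratic factors as (λ - 2)·(λ - 9).
Eigenvalues: 2, 8, 9.

2, 8, 9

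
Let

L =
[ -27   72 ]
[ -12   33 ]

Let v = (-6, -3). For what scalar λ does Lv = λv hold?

Compute Lv: L·(-6, -3) = (-54, -27).
Since Lv = λv, compare component 1: -54 = λ·-6, so λ = 9.

9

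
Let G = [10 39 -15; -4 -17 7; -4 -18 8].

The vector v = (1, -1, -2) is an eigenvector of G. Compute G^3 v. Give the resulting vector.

First find the eigenvalue: Gv = (1, -1, -2) = 1·(1, -1, -2), so λ = 1.
Then G^3 v = λ^3·v = 1^3·(1, -1, -2) = 1·(1, -1, -2) = (1, -1, -2).

(1, -1, -2)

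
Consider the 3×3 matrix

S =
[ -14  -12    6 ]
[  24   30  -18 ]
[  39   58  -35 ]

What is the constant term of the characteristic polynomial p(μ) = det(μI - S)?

p(0) = det(0·I − S) = det(−S) = (−1)^3·det(S).
det(S) = -240, so p(0) = 240.

240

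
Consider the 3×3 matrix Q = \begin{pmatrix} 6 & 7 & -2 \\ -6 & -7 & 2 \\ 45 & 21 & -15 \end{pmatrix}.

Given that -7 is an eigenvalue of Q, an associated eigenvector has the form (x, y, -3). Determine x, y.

We need (Q + 7I)v = 0.
Q + 7I = [[13, 7, -2], [-6, 0, 2], [45, 21, -8]].
Row 1: (13)·x + (7)·y + (-2)·-3 = 0
Row 2: (-6)·x + (0)·y + (2)·-3 = 0
Row 3: (45)·x + (21)·y + (-8)·-3 = 0
Solving gives x = -1, y = 1.
Check: Q·(-1, 1, -3) = (7, -7, 21) = -7·(-1, 1, -3).

-1, 1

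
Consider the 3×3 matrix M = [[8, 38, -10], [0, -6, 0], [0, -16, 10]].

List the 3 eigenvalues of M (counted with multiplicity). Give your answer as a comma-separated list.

-6, 8, 10

Set up det(rI - M) = 0.
Expanding the 3×3 determinant: p(r) = r^3 - 12r^2 - 28r + 480.
Since p(8) = 0, r = 8 is a root.
Factor out (r - 8): p(r) = (r - 8)·(r^2 - 4r - 60).
The quadratic factors as (r + 6)·(r - 10).
Eigenvalues: -6, 8, 10.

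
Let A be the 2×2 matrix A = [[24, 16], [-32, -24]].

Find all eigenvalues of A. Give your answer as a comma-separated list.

-8, 8

det(A - μI) = (24 - μ)(-24 - μ) - (16)·(-32) = μ^2 - 64.
This factors as (μ + 8)·(μ - 8) = 0.
Eigenvalues: -8, 8.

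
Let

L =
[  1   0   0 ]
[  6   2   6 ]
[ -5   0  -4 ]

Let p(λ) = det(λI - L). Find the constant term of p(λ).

p(λ) = λ^3 + λ^2 - 10λ + 8.
The constant term is 8.

8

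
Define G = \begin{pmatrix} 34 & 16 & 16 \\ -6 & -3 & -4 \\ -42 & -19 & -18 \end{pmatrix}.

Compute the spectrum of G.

1, 2, 10

Compute the characteristic polynomial p(r) = det(rI - G).
Expanding the 3×3 determinant: p(r) = r^3 - 13r^2 + 32r - 20.
Rational-root test: r = 1 gives p(1) = 0.
Factor out (r - 1): p(r) = (r - 1)·(r^2 - 12r + 20).
The quadratic factors as (r - 2)·(r - 10).
Eigenvalues: 1, 2, 10.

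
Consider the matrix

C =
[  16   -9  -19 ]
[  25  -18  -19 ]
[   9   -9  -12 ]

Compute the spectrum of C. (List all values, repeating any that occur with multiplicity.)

-12, -9, 7

Compute the characteristic polynomial p(λ) = det(λI - C).
Cofactor expansion gives p(λ) = λ^3 + 14λ^2 - 39λ - 756.
Since p(-12) = 0, λ = -12 is a root.
Factor out (λ + 12): p(λ) = (λ + 12)·(λ^2 + 2λ - 63).
The quadratic factors as (λ + 9)·(λ - 7).
Eigenvalues: -12, -9, 7.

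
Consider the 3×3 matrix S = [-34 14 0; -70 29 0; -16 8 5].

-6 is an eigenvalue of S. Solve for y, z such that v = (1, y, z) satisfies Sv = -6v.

We need (S + 6I)v = 0.
S + 6I = [[-28, 14, 0], [-70, 35, 0], [-16, 8, 11]].
Row 1: (-28)·1 + (14)·y + (0)·z = 0
Row 2: (-70)·1 + (35)·y + (0)·z = 0
Row 3: (-16)·1 + (8)·y + (11)·z = 0
Solving gives y = 2, z = 0.
Check: S·(1, 2, 0) = (-6, -12, 0) = -6·(1, 2, 0).

2, 0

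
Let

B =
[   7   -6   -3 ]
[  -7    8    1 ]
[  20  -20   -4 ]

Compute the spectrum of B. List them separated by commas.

The characteristic polynomial is p(μ) = det(μI - B).
Cofactor expansion gives p(μ) = μ^3 - 11μ^2 + 34μ - 24.
Try μ = 1: p(1) = 0, so 1 is a root.
Factor out (μ - 1): p(μ) = (μ - 1)·(μ^2 - 10μ + 24).
The quadratic factors as (μ - 4)·(μ - 6).
Eigenvalues: 1, 4, 6.

1, 4, 6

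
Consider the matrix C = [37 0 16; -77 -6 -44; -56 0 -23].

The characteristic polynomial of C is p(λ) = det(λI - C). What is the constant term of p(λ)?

p(λ) = λ^3 - 8λ^2 - 39λ + 270.
The constant term is 270.

270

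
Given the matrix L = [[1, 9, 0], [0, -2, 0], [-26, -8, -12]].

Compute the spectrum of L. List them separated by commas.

Compute the characteristic polynomial p(r) = det(rI - L).
Expanding the 3×3 determinant: p(r) = r^3 + 13r^2 + 10r - 24.
Try r = -12: p(-12) = 0, so -12 is a root.
Factor out (r + 12): p(r) = (r + 12)·(r^2 + r - 2).
The quadratic factors as (r + 2)·(r - 1).
Eigenvalues: -12, -2, 1.

-12, -2, 1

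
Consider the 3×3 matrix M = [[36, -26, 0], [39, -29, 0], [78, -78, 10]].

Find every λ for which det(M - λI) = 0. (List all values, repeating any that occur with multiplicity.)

The characteristic polynomial is p(μ) = det(μI - M).
Expanding along the first row, p(μ) = μ^3 - 17μ^2 + 40μ + 300.
Rational-root test: μ = 10 gives p(10) = 0.
Dividing by (μ - 10) leaves μ^2 - 7μ - 30.
The quadratic factors as (μ + 3)·(μ - 10).
Eigenvalues: -3, 10, 10.

-3, 10, 10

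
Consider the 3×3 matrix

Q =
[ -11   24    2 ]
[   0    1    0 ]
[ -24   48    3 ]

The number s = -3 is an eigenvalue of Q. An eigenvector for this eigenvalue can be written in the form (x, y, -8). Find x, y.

We need (Q + 3I)v = 0.
Q + 3I = [[-8, 24, 2], [0, 4, 0], [-24, 48, 6]].
Row 1: (-8)·x + (24)·y + (2)·-8 = 0
Row 2: (0)·x + (4)·y + (0)·-8 = 0
Row 3: (-24)·x + (48)·y + (6)·-8 = 0
Solving gives x = -2, y = 0.
Check: Q·(-2, 0, -8) = (6, 0, 24) = -3·(-2, 0, -8).

-2, 0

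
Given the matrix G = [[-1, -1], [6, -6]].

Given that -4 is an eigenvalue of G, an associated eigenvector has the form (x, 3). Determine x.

1

We need (G + 4I)v = 0.
G + 4I = [[3, -1], [6, -2]].
Row 1: (3)·x + (-1)·3 = 0
Row 2: (6)·x + (-2)·3 = 0
Solving gives x = 1.
Check: G·(1, 3) = (-4, -12) = -4·(1, 3).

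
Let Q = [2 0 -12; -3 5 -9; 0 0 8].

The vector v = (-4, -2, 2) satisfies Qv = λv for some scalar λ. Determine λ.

Compute Qv: Q·(-4, -2, 2) = (-32, -16, 16).
Since Qv = λv, compare component 1: -32 = λ·-4, so λ = 8.

8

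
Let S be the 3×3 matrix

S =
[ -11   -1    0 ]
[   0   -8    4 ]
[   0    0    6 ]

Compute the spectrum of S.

-11, -8, 6

S is upper triangular, so its eigenvalues are the diagonal entries.
Diagonal: -11, -8, 6.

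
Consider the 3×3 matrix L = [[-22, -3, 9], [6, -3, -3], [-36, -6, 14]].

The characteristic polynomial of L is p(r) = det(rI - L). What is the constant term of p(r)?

48

p(r) = r^3 + 11r^2 + 40r + 48.
The constant term is 48.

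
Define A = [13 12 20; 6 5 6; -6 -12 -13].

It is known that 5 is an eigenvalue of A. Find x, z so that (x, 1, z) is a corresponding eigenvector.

We need (A - 5I)v = 0.
A - 5I = [[8, 12, 20], [6, 0, 6], [-6, -12, -18]].
Row 1: (8)·x + (12)·1 + (20)·z = 0
Row 2: (6)·x + (0)·1 + (6)·z = 0
Row 3: (-6)·x + (-12)·1 + (-18)·z = 0
Solving gives x = 1, z = -1.
Check: A·(1, 1, -1) = (5, 5, -5) = 5·(1, 1, -1).

1, -1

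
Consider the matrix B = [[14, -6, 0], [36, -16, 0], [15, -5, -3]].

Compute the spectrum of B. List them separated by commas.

Compute the characteristic polynomial p(r) = det(rI - B).
Expanding along the first row, p(r) = r^3 + 5r^2 - 2r - 24.
Try r = 2: p(2) = 0, so 2 is a root.
Dividing by (r - 2) leaves r^2 + 7r + 12.
The quadratic factors as (r + 4)·(r + 3).
Eigenvalues: -4, -3, 2.

-4, -3, 2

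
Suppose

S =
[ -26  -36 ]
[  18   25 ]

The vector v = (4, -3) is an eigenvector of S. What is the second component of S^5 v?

-3

First find the eigenvalue: Sv = (4, -3) = 1·(4, -3), so λ = 1.
Then S^5 v = λ^5·v = 1^5·(4, -3) = 1·(4, -3) = (4, -3).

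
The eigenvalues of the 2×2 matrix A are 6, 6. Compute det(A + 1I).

49

If A has eigenvalues 6, 6, then A + 1I has eigenvalues 7, 7.
det(A + 1I) = (7) · (7) = 49.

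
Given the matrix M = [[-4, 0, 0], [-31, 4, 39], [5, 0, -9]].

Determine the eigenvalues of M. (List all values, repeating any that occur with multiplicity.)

-9, -4, 4

Set up det(sI - M) = 0.
Expanding along the first row, p(s) = s^3 + 9s^2 - 16s - 144.
Rational-root test: s = 4 gives p(4) = 0.
Factor out (s - 4): p(s) = (s - 4)·(s^2 + 13s + 36).
The quadratic factors as (s + 9)·(s + 4).
Eigenvalues: -9, -4, 4.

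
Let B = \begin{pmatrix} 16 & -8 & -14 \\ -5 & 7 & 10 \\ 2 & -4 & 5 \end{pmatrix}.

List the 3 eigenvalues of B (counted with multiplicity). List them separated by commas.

7, 9, 12

The characteristic polynomial is p(r) = det(rI - B).
Cofactor expansion gives p(r) = r^3 - 28r^2 + 255r - 756.
Since p(7) = 0, r = 7 is a root.
Dividing by (r - 7) leaves r^2 - 21r + 108.
The quadratic factors as (r - 9)·(r - 12).
Eigenvalues: 7, 9, 12.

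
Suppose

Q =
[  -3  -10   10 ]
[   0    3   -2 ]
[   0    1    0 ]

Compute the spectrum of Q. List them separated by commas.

-3, 1, 2

Set up det(rI - Q) = 0.
Expanding the 3×3 determinant: p(r) = r^3 - 7r + 6.
Rational-root test: r = 1 gives p(1) = 0.
Factor out (r - 1): p(r) = (r - 1)·(r^2 + r - 6).
The quadratic factors as (r + 3)·(r - 2).
Eigenvalues: -3, 1, 2.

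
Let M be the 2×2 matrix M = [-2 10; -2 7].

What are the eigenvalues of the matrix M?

2, 3

det(M - λI) = (-2 - λ)(7 - λ) - (10)·(-2) = λ^2 - 5λ + 6.
This factors as (λ - 2)·(λ - 3) = 0.
Eigenvalues: 2, 3.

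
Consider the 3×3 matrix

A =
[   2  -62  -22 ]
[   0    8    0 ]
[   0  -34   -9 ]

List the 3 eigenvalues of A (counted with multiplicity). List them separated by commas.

The characteristic polynomial is p(lambda) = det(lambda·I - A).
Expanding the 3×3 determinant: p(lambda) = lambda^3 - lambda^2 - 74·lambda + 144.
Since p(2) = 0, lambda = 2 is a root.
Factor out (lambda - 2): p(lambda) = (lambda - 2)·(lambda^2 + lambda - 72).
The quadratic factors as (lambda + 9)·(lambda - 8).
Eigenvalues: -9, 2, 8.

-9, 2, 8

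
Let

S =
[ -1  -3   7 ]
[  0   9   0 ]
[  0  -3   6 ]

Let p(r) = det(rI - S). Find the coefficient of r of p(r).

p(r) = r^3 - 14r^2 + 39r + 54.
The coefficient of r is 39.

39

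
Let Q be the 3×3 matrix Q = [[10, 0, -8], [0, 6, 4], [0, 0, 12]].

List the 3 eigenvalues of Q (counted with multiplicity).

Q is upper triangular, so its eigenvalues are the diagonal entries.
Diagonal: 10, 6, 12.

6, 10, 12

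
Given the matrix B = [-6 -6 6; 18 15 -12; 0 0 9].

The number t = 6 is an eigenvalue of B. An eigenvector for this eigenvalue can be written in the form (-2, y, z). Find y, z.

4, 0

We need (B - 6I)v = 0.
B - 6I = [[-12, -6, 6], [18, 9, -12], [0, 0, 3]].
Row 1: (-12)·-2 + (-6)·y + (6)·z = 0
Row 2: (18)·-2 + (9)·y + (-12)·z = 0
Row 3: (0)·-2 + (0)·y + (3)·z = 0
Solving gives y = 4, z = 0.
Check: B·(-2, 4, 0) = (-12, 24, 0) = 6·(-2, 4, 0).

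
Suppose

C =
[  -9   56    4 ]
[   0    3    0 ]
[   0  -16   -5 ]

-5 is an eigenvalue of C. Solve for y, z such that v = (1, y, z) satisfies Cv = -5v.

We need (C + 5I)v = 0.
C + 5I = [[-4, 56, 4], [0, 8, 0], [0, -16, 0]].
Row 1: (-4)·1 + (56)·y + (4)·z = 0
Row 2: (0)·1 + (8)·y + (0)·z = 0
Row 3: (0)·1 + (-16)·y + (0)·z = 0
Solving gives y = 0, z = 1.
Check: C·(1, 0, 1) = (-5, 0, -5) = -5·(1, 0, 1).

0, 1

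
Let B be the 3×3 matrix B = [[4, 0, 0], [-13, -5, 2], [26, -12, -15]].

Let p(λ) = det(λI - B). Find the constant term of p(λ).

-396

p(λ) = λ^3 + 16λ^2 + 19λ - 396.
The constant term is -396.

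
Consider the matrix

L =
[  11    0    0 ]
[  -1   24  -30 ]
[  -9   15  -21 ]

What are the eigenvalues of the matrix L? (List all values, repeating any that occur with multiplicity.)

-6, 9, 11

Compute the characteristic polynomial p(λ) = det(λI - L).
Cofactor expansion gives p(λ) = λ^3 - 14λ^2 - 21λ + 594.
Try λ = -6: p(-6) = 0, so -6 is a root.
Dividing by (λ + 6) leaves λ^2 - 20λ + 99.
The quadratic factors as (λ - 9)·(λ - 11).
Eigenvalues: -6, 9, 11.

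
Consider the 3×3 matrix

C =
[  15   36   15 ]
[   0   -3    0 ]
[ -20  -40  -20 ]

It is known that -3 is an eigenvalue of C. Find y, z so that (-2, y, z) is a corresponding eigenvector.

We need (C + 3I)v = 0.
C + 3I = [[18, 36, 15], [0, 0, 0], [-20, -40, -17]].
Row 1: (18)·-2 + (36)·y + (15)·z = 0
Row 2: (0)·-2 + (0)·y + (0)·z = 0
Row 3: (-20)·-2 + (-40)·y + (-17)·z = 0
Solving gives y = 1, z = 0.
Check: C·(-2, 1, 0) = (6, -3, 0) = -3·(-2, 1, 0).

1, 0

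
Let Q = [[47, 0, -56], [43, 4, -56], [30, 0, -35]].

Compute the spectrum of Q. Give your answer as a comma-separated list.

4, 5, 7

Compute the characteristic polynomial p(lambda) = det(lambda·I - Q).
Expanding the 3×3 determinant: p(lambda) = lambda^3 - 16·lambda^2 + 83·lambda - 140.
Rational-root test: lambda = 5 gives p(5) = 0.
Dividing by (lambda - 5) leaves lambda^2 - 11·lambda + 28.
The quadratic factors as (lambda - 4)·(lambda - 7).
Eigenvalues: 4, 5, 7.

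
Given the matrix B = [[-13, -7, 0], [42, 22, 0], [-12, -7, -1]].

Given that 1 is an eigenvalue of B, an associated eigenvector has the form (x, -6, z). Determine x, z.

3, 3

We need (B - 1I)v = 0.
B - 1I = [[-14, -7, 0], [42, 21, 0], [-12, -7, -2]].
Row 1: (-14)·x + (-7)·-6 + (0)·z = 0
Row 2: (42)·x + (21)·-6 + (0)·z = 0
Row 3: (-12)·x + (-7)·-6 + (-2)·z = 0
Solving gives x = 3, z = 3.
Check: B·(3, -6, 3) = (3, -6, 3) = 1·(3, -6, 3).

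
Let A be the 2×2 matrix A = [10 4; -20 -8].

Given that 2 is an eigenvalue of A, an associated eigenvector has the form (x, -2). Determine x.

1

We need (A - 2I)v = 0.
A - 2I = [[8, 4], [-20, -10]].
Row 1: (8)·x + (4)·-2 = 0
Row 2: (-20)·x + (-10)·-2 = 0
Solving gives x = 1.
Check: A·(1, -2) = (2, -4) = 2·(1, -2).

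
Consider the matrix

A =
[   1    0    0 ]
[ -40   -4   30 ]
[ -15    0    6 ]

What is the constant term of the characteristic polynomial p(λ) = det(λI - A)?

p(0) = det(0·I − A) = det(−A) = (−1)^3·det(A).
det(A) = -24, so p(0) = 24.

24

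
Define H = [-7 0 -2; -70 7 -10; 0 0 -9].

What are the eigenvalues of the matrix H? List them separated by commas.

-9, -7, 7

Compute the characteristic polynomial p(t) = det(tI - H).
Expanding the 3×3 determinant: p(t) = t^3 + 9t^2 - 49t - 441.
Since p(-7) = 0, t = -7 is a root.
Dividing by (t + 7) leaves t^2 + 2t - 63.
The quadratic factors as (t + 9)·(t - 7).
Eigenvalues: -9, -7, 7.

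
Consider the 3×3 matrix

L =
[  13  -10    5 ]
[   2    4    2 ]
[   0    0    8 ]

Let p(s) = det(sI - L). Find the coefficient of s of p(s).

208

p(s) = s^3 - 25s^2 + 208s - 576.
The coefficient of s is 208.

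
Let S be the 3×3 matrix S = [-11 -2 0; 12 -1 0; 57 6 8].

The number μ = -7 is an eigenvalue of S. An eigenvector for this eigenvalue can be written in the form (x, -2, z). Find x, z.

1, -3

We need (S + 7I)v = 0.
S + 7I = [[-4, -2, 0], [12, 6, 0], [57, 6, 15]].
Row 1: (-4)·x + (-2)·-2 + (0)·z = 0
Row 2: (12)·x + (6)·-2 + (0)·z = 0
Row 3: (57)·x + (6)·-2 + (15)·z = 0
Solving gives x = 1, z = -3.
Check: S·(1, -2, -3) = (-7, 14, 21) = -7·(1, -2, -3).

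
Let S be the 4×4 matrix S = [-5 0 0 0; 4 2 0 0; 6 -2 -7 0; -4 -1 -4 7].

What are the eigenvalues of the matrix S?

S is lower triangular, so its eigenvalues are the diagonal entries.
Diagonal: -5, 2, -7, 7.

-7, -5, 2, 7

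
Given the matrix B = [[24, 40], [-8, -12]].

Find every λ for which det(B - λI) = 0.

4, 8

det(B - μI) = (24 - μ)(-12 - μ) - (40)·(-8) = μ^2 - 12μ + 32.
This factors as (μ - 4)·(μ - 8) = 0.
Eigenvalues: 4, 8.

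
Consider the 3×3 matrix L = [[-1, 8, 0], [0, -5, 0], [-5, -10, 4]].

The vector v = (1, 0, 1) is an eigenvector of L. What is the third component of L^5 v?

First find the eigenvalue: Lv = (-1, 0, -1) = -1·(1, 0, 1), so λ = -1.
Then L^5 v = λ^5·v = (-1)^5·(1, 0, 1) = -1·(1, 0, 1) = (-1, 0, -1).

-1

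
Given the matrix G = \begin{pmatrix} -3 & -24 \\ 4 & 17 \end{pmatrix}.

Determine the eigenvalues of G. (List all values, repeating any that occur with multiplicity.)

det(G - rI) = (-3 - r)(17 - r) - (-24)·(4) = r^2 - 14r + 45.
This factors as (r - 5)·(r - 9) = 0.
Eigenvalues: 5, 9.

5, 9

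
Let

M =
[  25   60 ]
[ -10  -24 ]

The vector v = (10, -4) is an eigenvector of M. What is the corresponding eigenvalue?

Compute Mv: M·(10, -4) = (10, -4).
Since Mv = λv, compare component 1: 10 = λ·10, so λ = 1.

1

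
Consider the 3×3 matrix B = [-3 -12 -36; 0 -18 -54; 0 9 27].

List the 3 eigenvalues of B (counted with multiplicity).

-3, 0, 9

The characteristic polynomial is p(t) = det(tI - B).
Cofactor expansion gives p(t) = t^3 - 6t^2 - 27t.
Try t = 0: p(0) = 0, so 0 is a root.
Factor out t: p(t) = t·(t^2 - 6t - 27).
The quadratic factors as (t + 3)·(t - 9).
Eigenvalues: -3, 0, 9.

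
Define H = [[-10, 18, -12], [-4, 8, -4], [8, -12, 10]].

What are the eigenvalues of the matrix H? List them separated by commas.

2, 2, 4

Set up det(sI - H) = 0.
Expanding along the first row, p(s) = s^3 - 8s^2 + 20s - 16.
Rational-root test: s = 4 gives p(4) = 0.
Dividing by (s - 4) leaves s^2 - 4s + 4.
The quadratic factor is (s - 2)^2.
Eigenvalues: 2, 2, 4.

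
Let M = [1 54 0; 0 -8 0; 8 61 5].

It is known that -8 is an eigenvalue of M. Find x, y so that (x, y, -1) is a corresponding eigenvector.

We need (M + 8I)v = 0.
M + 8I = [[9, 54, 0], [0, 0, 0], [8, 61, 13]].
Row 1: (9)·x + (54)·y + (0)·-1 = 0
Row 2: (0)·x + (0)·y + (0)·-1 = 0
Row 3: (8)·x + (61)·y + (13)·-1 = 0
Solving gives x = -6, y = 1.
Check: M·(-6, 1, -1) = (48, -8, 8) = -8·(-6, 1, -1).

-6, 1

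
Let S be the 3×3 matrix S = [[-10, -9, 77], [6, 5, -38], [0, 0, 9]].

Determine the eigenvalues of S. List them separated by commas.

-4, -1, 9

The characteristic polynomial is p(λ) = det(λI - S).
Cofactor expansion gives p(λ) = λ^3 - 4λ^2 - 41λ - 36.
Since p(-1) = 0, λ = -1 is a root.
Factor out (λ + 1): p(λ) = (λ + 1)·(λ^2 - 5λ - 36).
The quadratic factors as (λ + 4)·(λ - 9).
Eigenvalues: -4, -1, 9.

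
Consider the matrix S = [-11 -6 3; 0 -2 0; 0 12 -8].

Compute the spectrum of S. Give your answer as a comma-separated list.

-11, -8, -2

The characteristic polynomial is p(r) = det(rI - S).
Cofactor expansion gives p(r) = r^3 + 21r^2 + 126r + 176.
Since p(-8) = 0, r = -8 is a root.
Factor out (r + 8): p(r) = (r + 8)·(r^2 + 13r + 22).
The quadratic factors as (r + 11)·(r + 2).
Eigenvalues: -11, -8, -2.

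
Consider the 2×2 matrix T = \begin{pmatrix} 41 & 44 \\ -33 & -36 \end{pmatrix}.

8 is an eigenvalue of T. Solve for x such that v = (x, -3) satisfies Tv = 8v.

We need (T - 8I)v = 0.
T - 8I = [[33, 44], [-33, -44]].
Row 1: (33)·x + (44)·-3 = 0
Row 2: (-33)·x + (-44)·-3 = 0
Solving gives x = 4.
Check: T·(4, -3) = (32, -24) = 8·(4, -3).

4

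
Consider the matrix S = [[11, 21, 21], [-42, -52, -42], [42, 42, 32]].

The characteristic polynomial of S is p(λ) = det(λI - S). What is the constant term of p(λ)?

p(λ) = λ^3 + 9λ^2 - 120λ - 1100.
The constant term is -1100.

-1100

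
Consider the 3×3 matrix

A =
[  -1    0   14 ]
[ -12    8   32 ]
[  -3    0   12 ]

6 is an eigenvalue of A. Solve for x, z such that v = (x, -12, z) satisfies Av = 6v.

6, 3

We need (A - 6I)v = 0.
A - 6I = [[-7, 0, 14], [-12, 2, 32], [-3, 0, 6]].
Row 1: (-7)·x + (0)·-12 + (14)·z = 0
Row 2: (-12)·x + (2)·-12 + (32)·z = 0
Row 3: (-3)·x + (0)·-12 + (6)·z = 0
Solving gives x = 6, z = 3.
Check: A·(6, -12, 3) = (36, -72, 18) = 6·(6, -12, 3).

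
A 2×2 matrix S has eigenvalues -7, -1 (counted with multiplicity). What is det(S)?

det(S) is the product of the eigenvalues: (-7) · (-1) = 7.

7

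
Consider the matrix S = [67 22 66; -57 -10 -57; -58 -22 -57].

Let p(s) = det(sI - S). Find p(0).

p(0) = det(0·I − S) = det(−S) = (−1)^3·det(S).
det(S) = -90, so p(0) = 90.

90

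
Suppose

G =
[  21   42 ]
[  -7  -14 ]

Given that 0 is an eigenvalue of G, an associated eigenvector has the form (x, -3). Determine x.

We need (G)v = 0.
G = [[21, 42], [-7, -14]].
Row 1: (21)·x + (42)·-3 = 0
Row 2: (-7)·x + (-14)·-3 = 0
Solving gives x = 6.
Check: G·(6, -3) = (0, 0) = 0·(6, -3).

6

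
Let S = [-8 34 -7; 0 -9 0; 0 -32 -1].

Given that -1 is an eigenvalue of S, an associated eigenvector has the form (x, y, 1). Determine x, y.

We need (S + 1I)v = 0.
S + 1I = [[-7, 34, -7], [0, -8, 0], [0, -32, 0]].
Row 1: (-7)·x + (34)·y + (-7)·1 = 0
Row 2: (0)·x + (-8)·y + (0)·1 = 0
Row 3: (0)·x + (-32)·y + (0)·1 = 0
Solving gives x = -1, y = 0.
Check: S·(-1, 0, 1) = (1, 0, -1) = -1·(-1, 0, 1).

-1, 0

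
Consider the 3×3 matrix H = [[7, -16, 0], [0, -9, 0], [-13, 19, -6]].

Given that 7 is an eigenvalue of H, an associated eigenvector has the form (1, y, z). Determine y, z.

We need (H - 7I)v = 0.
H - 7I = [[0, -16, 0], [0, -16, 0], [-13, 19, -13]].
Row 1: (0)·1 + (-16)·y + (0)·z = 0
Row 2: (0)·1 + (-16)·y + (0)·z = 0
Row 3: (-13)·1 + (19)·y + (-13)·z = 0
Solving gives y = 0, z = -1.
Check: H·(1, 0, -1) = (7, 0, -7) = 7·(1, 0, -1).

0, -1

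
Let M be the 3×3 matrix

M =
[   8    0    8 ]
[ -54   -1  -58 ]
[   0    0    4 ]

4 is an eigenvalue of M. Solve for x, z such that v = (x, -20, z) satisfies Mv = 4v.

We need (M - 4I)v = 0.
M - 4I = [[4, 0, 8], [-54, -5, -58], [0, 0, 0]].
Row 1: (4)·x + (0)·-20 + (8)·z = 0
Row 2: (-54)·x + (-5)·-20 + (-58)·z = 0
Row 3: (0)·x + (0)·-20 + (0)·z = 0
Solving gives x = 4, z = -2.
Check: M·(4, -20, -2) = (16, -80, -8) = 4·(4, -20, -2).

4, -2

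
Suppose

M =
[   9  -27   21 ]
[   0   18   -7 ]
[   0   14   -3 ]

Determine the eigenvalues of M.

Compute the characteristic polynomial p(s) = det(sI - M).
Cofactor expansion gives p(s) = s^3 - 24s^2 + 179s - 396.
Rational-root test: s = 9 gives p(9) = 0.
Factor out (s - 9): p(s) = (s - 9)·(s^2 - 15s + 44).
The quadratic factors as (s - 4)·(s - 11).
Eigenvalues: 4, 9, 11.

4, 9, 11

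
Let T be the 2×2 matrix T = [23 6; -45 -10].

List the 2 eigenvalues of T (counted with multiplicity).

det(T - sI) = (23 - s)(-10 - s) - (6)·(-45) = s^2 - 13s + 40.
This factors as (s - 5)·(s - 8) = 0.
Eigenvalues: 5, 8.

5, 8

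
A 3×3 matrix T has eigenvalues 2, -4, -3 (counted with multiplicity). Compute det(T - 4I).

If T has eigenvalues 2, -4, -3, then T - 4I has eigenvalues -2, -8, -7.
det(T - 4I) = (-2) · (-8) · (-7) = -112.

-112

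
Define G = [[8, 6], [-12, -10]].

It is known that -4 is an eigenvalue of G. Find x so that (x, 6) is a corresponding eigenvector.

We need (G + 4I)v = 0.
G + 4I = [[12, 6], [-12, -6]].
Row 1: (12)·x + (6)·6 = 0
Row 2: (-12)·x + (-6)·6 = 0
Solving gives x = -3.
Check: G·(-3, 6) = (12, -24) = -4·(-3, 6).

-3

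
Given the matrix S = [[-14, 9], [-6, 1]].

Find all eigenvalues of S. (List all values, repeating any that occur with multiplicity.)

-8, -5

det(S - λI) = (-14 - λ)(1 - λ) - (9)·(-6) = λ^2 + 13λ + 40.
This factors as (λ + 8)·(λ + 5) = 0.
Eigenvalues: -8, -5.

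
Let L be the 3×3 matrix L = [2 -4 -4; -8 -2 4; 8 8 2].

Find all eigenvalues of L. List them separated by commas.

-6, 2, 6

Set up det(sI - L) = 0.
Expanding the 3×3 determinant: p(s) = s^3 - 2s^2 - 36s + 72.
Rational-root test: s = 2 gives p(2) = 0.
Factor out (s - 2): p(s) = (s - 2)·(s^2 - 36).
The quadratic factors as (s + 6)·(s - 6).
Eigenvalues: -6, 2, 6.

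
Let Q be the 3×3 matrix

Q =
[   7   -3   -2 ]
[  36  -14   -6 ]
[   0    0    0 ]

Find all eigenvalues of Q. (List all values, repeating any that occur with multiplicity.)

-5, -2, 0

The characteristic polynomial is p(μ) = det(μI - Q).
Expanding the 3×3 determinant: p(μ) = μ^3 + 7μ^2 + 10μ.
Try μ = 0: p(0) = 0, so 0 is a root.
Dividing by μ leaves μ^2 + 7μ + 10.
The quadratic factors as (μ + 5)·(μ + 2).
Eigenvalues: -5, -2, 0.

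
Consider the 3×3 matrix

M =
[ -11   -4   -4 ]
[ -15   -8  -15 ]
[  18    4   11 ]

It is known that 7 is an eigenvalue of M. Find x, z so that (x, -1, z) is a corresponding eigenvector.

We need (M - 7I)v = 0.
M - 7I = [[-18, -4, -4], [-15, -15, -15], [18, 4, 4]].
Row 1: (-18)·x + (-4)·-1 + (-4)·z = 0
Row 2: (-15)·x + (-15)·-1 + (-15)·z = 0
Row 3: (18)·x + (4)·-1 + (4)·z = 0
Solving gives x = 0, z = 1.
Check: M·(0, -1, 1) = (0, -7, 7) = 7·(0, -1, 1).

0, 1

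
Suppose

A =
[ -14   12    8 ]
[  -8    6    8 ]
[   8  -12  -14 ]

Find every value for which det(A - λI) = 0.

-10, -6, -6

The characteristic polynomial is p(λ) = det(λI - A).
Expanding along the first row, p(λ) = λ^3 + 22λ^2 + 156λ + 360.
Rational-root test: λ = -6 gives p(-6) = 0.
Dividing by (λ + 6) leaves λ^2 + 16λ + 60.
The quadratic factors as (λ + 10)·(λ + 6).
Eigenvalues: -10, -6, -6.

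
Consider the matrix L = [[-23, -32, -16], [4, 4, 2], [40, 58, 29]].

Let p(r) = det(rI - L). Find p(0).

0

p(0) = det(0·I − L) = det(−L) = (−1)^3·det(L).
det(L) = 0, so p(0) = 0.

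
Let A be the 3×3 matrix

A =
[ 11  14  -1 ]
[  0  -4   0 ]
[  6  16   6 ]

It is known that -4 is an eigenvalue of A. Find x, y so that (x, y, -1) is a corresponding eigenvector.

We need (A + 4I)v = 0.
A + 4I = [[15, 14, -1], [0, 0, 0], [6, 16, 10]].
Row 1: (15)·x + (14)·y + (-1)·-1 = 0
Row 2: (0)·x + (0)·y + (0)·-1 = 0
Row 3: (6)·x + (16)·y + (10)·-1 = 0
Solving gives x = -1, y = 1.
Check: A·(-1, 1, -1) = (4, -4, 4) = -4·(-1, 1, -1).

-1, 1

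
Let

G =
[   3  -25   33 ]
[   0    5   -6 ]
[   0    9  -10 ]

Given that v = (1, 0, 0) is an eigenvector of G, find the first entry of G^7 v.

2187

First find the eigenvalue: Gv = (3, 0, 0) = 3·(1, 0, 0), so λ = 3.
Then G^7 v = λ^7·v = 3^7·(1, 0, 0) = 2187·(1, 0, 0) = (2187, 0, 0).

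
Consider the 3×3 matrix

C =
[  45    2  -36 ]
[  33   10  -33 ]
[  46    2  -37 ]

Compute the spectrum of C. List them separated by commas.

Compute the characteristic polynomial p(lambda) = det(lambda·I - C).
Expanding along the first row, p(lambda) = lambda^3 - 18·lambda^2 + 71·lambda + 90.
Try lambda = -1: p(-1) = 0, so -1 is a root.
Factor out (lambda + 1): p(lambda) = (lambda + 1)·(lambda^2 - 19·lambda + 90).
The quadratic factors as (lambda - 9)·(lambda - 10).
Eigenvalues: -1, 9, 10.

-1, 9, 10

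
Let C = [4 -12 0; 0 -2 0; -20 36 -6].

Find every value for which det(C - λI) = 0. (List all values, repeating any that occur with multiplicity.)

-6, -2, 4

The characteristic polynomial is p(r) = det(rI - C).
Expanding the 3×3 determinant: p(r) = r^3 + 4r^2 - 20r - 48.
Try r = -2: p(-2) = 0, so -2 is a root.
Dividing by (r + 2) leaves r^2 + 2r - 24.
The quadratic factors as (r + 6)·(r - 4).
Eigenvalues: -6, -2, 4.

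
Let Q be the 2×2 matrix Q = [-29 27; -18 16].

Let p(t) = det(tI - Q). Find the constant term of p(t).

p(t) = t^2 + 13t + 22.
The constant term is 22.

22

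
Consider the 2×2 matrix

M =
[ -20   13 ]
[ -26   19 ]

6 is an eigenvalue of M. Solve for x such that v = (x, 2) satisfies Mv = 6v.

We need (M - 6I)v = 0.
M - 6I = [[-26, 13], [-26, 13]].
Row 1: (-26)·x + (13)·2 = 0
Row 2: (-26)·x + (13)·2 = 0
Solving gives x = 1.
Check: M·(1, 2) = (6, 12) = 6·(1, 2).

1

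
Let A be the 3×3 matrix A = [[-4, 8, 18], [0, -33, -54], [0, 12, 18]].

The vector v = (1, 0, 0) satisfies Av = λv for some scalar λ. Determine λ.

Compute Av: A·(1, 0, 0) = (-4, 0, 0).
Since Av = λv, compare component 1: -4 = λ·1, so λ = -4.

-4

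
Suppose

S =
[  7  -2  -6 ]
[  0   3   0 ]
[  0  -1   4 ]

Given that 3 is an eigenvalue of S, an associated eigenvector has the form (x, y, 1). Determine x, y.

We need (S - 3I)v = 0.
S - 3I = [[4, -2, -6], [0, 0, 0], [0, -1, 1]].
Row 1: (4)·x + (-2)·y + (-6)·1 = 0
Row 2: (0)·x + (0)·y + (0)·1 = 0
Row 3: (0)·x + (-1)·y + (1)·1 = 0
Solving gives x = 2, y = 1.
Check: S·(2, 1, 1) = (6, 3, 3) = 3·(2, 1, 1).

2, 1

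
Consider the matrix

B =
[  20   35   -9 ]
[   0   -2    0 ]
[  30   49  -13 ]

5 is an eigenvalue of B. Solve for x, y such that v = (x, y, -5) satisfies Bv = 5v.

-3, 0

We need (B - 5I)v = 0.
B - 5I = [[15, 35, -9], [0, -7, 0], [30, 49, -18]].
Row 1: (15)·x + (35)·y + (-9)·-5 = 0
Row 2: (0)·x + (-7)·y + (0)·-5 = 0
Row 3: (30)·x + (49)·y + (-18)·-5 = 0
Solving gives x = -3, y = 0.
Check: B·(-3, 0, -5) = (-15, 0, -25) = 5·(-3, 0, -5).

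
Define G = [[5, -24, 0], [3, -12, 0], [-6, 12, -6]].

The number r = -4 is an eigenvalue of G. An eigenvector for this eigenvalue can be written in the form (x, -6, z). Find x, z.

We need (G + 4I)v = 0.
G + 4I = [[9, -24, 0], [3, -8, 0], [-6, 12, -2]].
Row 1: (9)·x + (-24)·-6 + (0)·z = 0
Row 2: (3)·x + (-8)·-6 + (0)·z = 0
Row 3: (-6)·x + (12)·-6 + (-2)·z = 0
Solving gives x = -16, z = 12.
Check: G·(-16, -6, 12) = (64, 24, -48) = -4·(-16, -6, 12).

-16, 12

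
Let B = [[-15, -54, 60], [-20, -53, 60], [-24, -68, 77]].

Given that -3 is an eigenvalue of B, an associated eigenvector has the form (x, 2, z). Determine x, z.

1, 2

We need (B + 3I)v = 0.
B + 3I = [[-12, -54, 60], [-20, -50, 60], [-24, -68, 80]].
Row 1: (-12)·x + (-54)·2 + (60)·z = 0
Row 2: (-20)·x + (-50)·2 + (60)·z = 0
Row 3: (-24)·x + (-68)·2 + (80)·z = 0
Solving gives x = 1, z = 2.
Check: B·(1, 2, 2) = (-3, -6, -6) = -3·(1, 2, 2).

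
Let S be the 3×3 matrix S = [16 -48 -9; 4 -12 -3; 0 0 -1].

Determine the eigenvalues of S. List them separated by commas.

-1, 0, 4

Compute the characteristic polynomial p(s) = det(sI - S).
Expanding the 3×3 determinant: p(s) = s^3 - 3s^2 - 4s.
Rational-root test: s = 0 gives p(0) = 0.
Factor out s: p(s) = s·(s^2 - 3s - 4).
The quadratic factors as (s + 1)·(s - 4).
Eigenvalues: -1, 0, 4.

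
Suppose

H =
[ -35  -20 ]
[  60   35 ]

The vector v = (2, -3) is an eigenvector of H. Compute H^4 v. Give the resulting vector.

First find the eigenvalue: Hv = (-10, 15) = -5·(2, -3), so λ = -5.
Then H^4 v = λ^4·v = (-5)^4·(2, -3) = 625·(2, -3) = (1250, -1875).

(1250, -1875)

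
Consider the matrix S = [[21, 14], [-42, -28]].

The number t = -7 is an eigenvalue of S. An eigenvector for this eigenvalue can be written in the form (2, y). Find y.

We need (S + 7I)v = 0.
S + 7I = [[28, 14], [-42, -21]].
Row 1: (28)·2 + (14)·y = 0
Row 2: (-42)·2 + (-21)·y = 0
Solving gives y = -4.
Check: S·(2, -4) = (-14, 28) = -7·(2, -4).

-4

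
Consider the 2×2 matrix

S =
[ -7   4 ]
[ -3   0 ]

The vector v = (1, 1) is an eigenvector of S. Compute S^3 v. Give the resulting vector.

First find the eigenvalue: Sv = (-3, -3) = -3·(1, 1), so λ = -3.
Then S^3 v = λ^3·v = (-3)^3·(1, 1) = -27·(1, 1) = (-27, -27).

(-27, -27)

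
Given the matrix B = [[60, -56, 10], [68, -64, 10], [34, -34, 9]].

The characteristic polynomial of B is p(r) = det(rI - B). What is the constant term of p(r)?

288

p(r) = r^3 - 5r^2 - 68r + 288.
The constant term is 288.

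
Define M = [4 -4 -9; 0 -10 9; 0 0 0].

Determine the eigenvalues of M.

M is upper triangular, so its eigenvalues are the diagonal entries.
Diagonal: 4, -10, 0.

-10, 0, 4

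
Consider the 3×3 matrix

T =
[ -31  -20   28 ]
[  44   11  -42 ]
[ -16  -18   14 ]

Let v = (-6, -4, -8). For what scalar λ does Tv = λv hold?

-7

Compute Tv: T·(-6, -4, -8) = (42, 28, 56).
Since Tv = λv, compare component 1: 42 = λ·-6, so λ = -7.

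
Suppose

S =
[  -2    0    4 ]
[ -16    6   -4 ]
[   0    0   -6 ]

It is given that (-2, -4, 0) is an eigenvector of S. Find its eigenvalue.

-2

Compute Sv: S·(-2, -4, 0) = (4, 8, 0).
Since Sv = λv, compare component 1: 4 = λ·-2, so λ = -2.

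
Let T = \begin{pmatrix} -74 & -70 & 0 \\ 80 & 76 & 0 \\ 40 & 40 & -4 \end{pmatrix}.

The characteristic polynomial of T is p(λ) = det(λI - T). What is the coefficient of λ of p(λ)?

-32

p(λ) = λ^3 + 2λ^2 - 32λ - 96.
The coefficient of λ is -32.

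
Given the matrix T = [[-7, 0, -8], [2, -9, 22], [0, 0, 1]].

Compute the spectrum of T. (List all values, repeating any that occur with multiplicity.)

-9, -7, 1

Compute the characteristic polynomial p(t) = det(tI - T).
Expanding the 3×3 determinant: p(t) = t^3 + 15t^2 + 47t - 63.
Since p(1) = 0, t = 1 is a root.
Factor out (t - 1): p(t) = (t - 1)·(t^2 + 16t + 63).
The quadratic factors as (t + 9)·(t + 7).
Eigenvalues: -9, -7, 1.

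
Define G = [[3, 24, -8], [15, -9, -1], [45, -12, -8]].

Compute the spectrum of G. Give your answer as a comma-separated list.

The characteristic polynomial is p(t) = det(tI - G).
Expanding along the first row, p(t) = t^3 + 14t^2 + 9t - 180.
Since p(3) = 0, t = 3 is a root.
Factor out (t - 3): p(t) = (t - 3)·(t^2 + 17t + 60).
The quadratic factors as (t + 12)·(t + 5).
Eigenvalues: -12, -5, 3.

-12, -5, 3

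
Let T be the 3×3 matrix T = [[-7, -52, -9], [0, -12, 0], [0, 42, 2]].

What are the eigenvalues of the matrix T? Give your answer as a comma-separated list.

-12, -7, 2

Set up det(λI - T) = 0.
Cofactor expansion gives p(λ) = λ^3 + 17λ^2 + 46λ - 168.
Since p(2) = 0, λ = 2 is a root.
Factor out (λ - 2): p(λ) = (λ - 2)·(λ^2 + 19λ + 84).
The quadratic factors as (λ + 12)·(λ + 7).
Eigenvalues: -12, -7, 2.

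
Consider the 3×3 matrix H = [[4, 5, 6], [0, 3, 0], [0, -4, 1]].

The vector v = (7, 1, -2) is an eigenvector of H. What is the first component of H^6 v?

First find the eigenvalue: Hv = (21, 3, -6) = 3·(7, 1, -2), so λ = 3.
Then H^6 v = λ^6·v = 3^6·(7, 1, -2) = 729·(7, 1, -2) = (5103, 729, -1458).

5103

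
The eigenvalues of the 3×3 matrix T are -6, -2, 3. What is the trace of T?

-5

trace(T) is the sum of the eigenvalues: (-6) + (-2) + (3) = -5.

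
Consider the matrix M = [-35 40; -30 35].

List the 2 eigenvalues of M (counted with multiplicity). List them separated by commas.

det(M - μI) = (-35 - μ)(35 - μ) - (40)·(-30) = μ^2 - 25.
This factors as (μ + 5)·(μ - 5) = 0.
Eigenvalues: -5, 5.

-5, 5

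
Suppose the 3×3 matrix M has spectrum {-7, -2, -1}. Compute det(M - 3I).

If M has eigenvalues -7, -2, -1, then M - 3I has eigenvalues -10, -5, -4.
det(M - 3I) = (-10) · (-5) · (-4) = -200.

-200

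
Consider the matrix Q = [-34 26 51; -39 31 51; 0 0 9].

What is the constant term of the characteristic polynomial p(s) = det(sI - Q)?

p(0) = det(0·I − Q) = det(−Q) = (−1)^3·det(Q).
det(Q) = -360, so p(0) = 360.

360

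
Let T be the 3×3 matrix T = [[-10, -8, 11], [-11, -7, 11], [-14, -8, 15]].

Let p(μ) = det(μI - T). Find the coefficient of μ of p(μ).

-31

p(μ) = μ^3 + 2μ^2 - 31μ + 28.
The coefficient of μ is -31.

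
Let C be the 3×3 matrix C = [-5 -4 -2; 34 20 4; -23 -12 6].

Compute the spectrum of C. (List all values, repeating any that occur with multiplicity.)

4, 5, 12

The characteristic polynomial is p(λ) = det(λI - C).
Cofactor expansion gives p(λ) = λ^3 - 21λ^2 + 128λ - 240.
Try λ = 5: p(5) = 0, so 5 is a root.
Factor out (λ - 5): p(λ) = (λ - 5)·(λ^2 - 16λ + 48).
The quadratic factors as (λ - 4)·(λ - 12).
Eigenvalues: 4, 5, 12.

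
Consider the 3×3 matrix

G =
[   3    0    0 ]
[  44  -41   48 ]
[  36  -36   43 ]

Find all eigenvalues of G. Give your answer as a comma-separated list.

Compute the characteristic polynomial p(lambda) = det(lambda·I - G).
Cofactor expansion gives p(lambda) = lambda^3 - 5·lambda^2 - 29·lambda + 105.
Rational-root test: lambda = -5 gives p(-5) = 0.
Factor out (lambda + 5): p(lambda) = (lambda + 5)·(lambda^2 - 10·lambda + 21).
The quadratic factors as (lambda - 3)·(lambda - 7).
Eigenvalues: -5, 3, 7.

-5, 3, 7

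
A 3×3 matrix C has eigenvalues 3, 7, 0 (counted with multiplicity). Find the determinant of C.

det(C) is the product of the eigenvalues: (3) · (7) · (0) = 0.

0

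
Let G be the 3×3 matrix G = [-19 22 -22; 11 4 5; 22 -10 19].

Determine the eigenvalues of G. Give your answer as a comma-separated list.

The characteristic polynomial is p(λ) = det(λI - G).
Expanding the 3×3 determinant: p(λ) = λ^3 - 4λ^2 - 69λ + 216.
Rational-root test: λ = 9 gives p(9) = 0.
Factor out (λ - 9): p(λ) = (λ - 9)·(λ^2 + 5λ - 24).
The quadratic factors as (λ + 8)·(λ - 3).
Eigenvalues: -8, 3, 9.

-8, 3, 9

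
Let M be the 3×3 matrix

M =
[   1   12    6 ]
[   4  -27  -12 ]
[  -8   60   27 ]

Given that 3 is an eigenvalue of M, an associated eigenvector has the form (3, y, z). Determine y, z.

0, 1

We need (M - 3I)v = 0.
M - 3I = [[-2, 12, 6], [4, -30, -12], [-8, 60, 24]].
Row 1: (-2)·3 + (12)·y + (6)·z = 0
Row 2: (4)·3 + (-30)·y + (-12)·z = 0
Row 3: (-8)·3 + (60)·y + (24)·z = 0
Solving gives y = 0, z = 1.
Check: M·(3, 0, 1) = (9, 0, 3) = 3·(3, 0, 1).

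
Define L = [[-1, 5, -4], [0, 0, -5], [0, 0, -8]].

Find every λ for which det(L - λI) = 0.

L is upper triangular, so its eigenvalues are the diagonal entries.
Diagonal: -1, 0, -8.

-8, -1, 0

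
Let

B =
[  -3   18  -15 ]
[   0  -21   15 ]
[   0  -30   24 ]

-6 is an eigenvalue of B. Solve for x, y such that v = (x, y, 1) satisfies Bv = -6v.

-1, 1

We need (B + 6I)v = 0.
B + 6I = [[3, 18, -15], [0, -15, 15], [0, -30, 30]].
Row 1: (3)·x + (18)·y + (-15)·1 = 0
Row 2: (0)·x + (-15)·y + (15)·1 = 0
Row 3: (0)·x + (-30)·y + (30)·1 = 0
Solving gives x = -1, y = 1.
Check: B·(-1, 1, 1) = (6, -6, -6) = -6·(-1, 1, 1).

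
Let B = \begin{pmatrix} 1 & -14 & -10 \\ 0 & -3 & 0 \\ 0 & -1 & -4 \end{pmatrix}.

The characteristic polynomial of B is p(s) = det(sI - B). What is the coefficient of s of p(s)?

p(s) = s^3 + 6s^2 + 5s - 12.
The coefficient of s is 5.

5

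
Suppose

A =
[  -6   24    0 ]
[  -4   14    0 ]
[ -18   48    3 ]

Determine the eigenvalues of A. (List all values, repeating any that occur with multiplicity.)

Set up det(μI - A) = 0.
Expanding the 3×3 determinant: p(μ) = μ^3 - 11μ^2 + 36μ - 36.
Rational-root test: μ = 2 gives p(2) = 0.
Factor out (μ - 2): p(μ) = (μ - 2)·(μ^2 - 9μ + 18).
The quadratic factors as (μ - 3)·(μ - 6).
Eigenvalues: 2, 3, 6.

2, 3, 6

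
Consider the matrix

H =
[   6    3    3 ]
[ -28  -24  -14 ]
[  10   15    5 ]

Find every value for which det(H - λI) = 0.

Set up det(μI - H) = 0.
Expanding along the first row, p(μ) = μ^3 + 13μ^2 + 30μ.
Rational-root test: μ = 0 gives p(0) = 0.
Factor out μ: p(μ) = μ·(μ^2 + 13μ + 30).
The quadratic factors as (μ + 10)·(μ + 3).
Eigenvalues: -10, -3, 0.

-10, -3, 0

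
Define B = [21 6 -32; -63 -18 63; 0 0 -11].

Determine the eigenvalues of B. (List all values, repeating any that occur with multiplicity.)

-11, 0, 3

Set up det(sI - B) = 0.
Expanding along the first row, p(s) = s^3 + 8s^2 - 33s.
Rational-root test: s = 0 gives p(0) = 0.
Factor out s: p(s) = s·(s^2 + 8s - 33).
The quadratic factors as (s + 11)·(s - 3).
Eigenvalues: -11, 0, 3.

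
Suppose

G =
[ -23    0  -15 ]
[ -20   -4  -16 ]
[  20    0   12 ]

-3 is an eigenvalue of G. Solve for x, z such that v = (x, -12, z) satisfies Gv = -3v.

-9, 12

We need (G + 3I)v = 0.
G + 3I = [[-20, 0, -15], [-20, -1, -16], [20, 0, 15]].
Row 1: (-20)·x + (0)·-12 + (-15)·z = 0
Row 2: (-20)·x + (-1)·-12 + (-16)·z = 0
Row 3: (20)·x + (0)·-12 + (15)·z = 0
Solving gives x = -9, z = 12.
Check: G·(-9, -12, 12) = (27, 36, -36) = -3·(-9, -12, 12).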